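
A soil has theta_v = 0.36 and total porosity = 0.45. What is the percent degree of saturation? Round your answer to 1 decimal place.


Step 1: S = 100 * theta_v / n
Step 2: S = 100 * 0.36 / 0.45
Step 3: S = 80.0%

80.0


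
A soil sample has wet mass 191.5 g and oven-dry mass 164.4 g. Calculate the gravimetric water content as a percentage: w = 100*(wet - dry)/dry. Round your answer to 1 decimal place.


Step 1: Water mass = wet - dry = 191.5 - 164.4 = 27.1 g
Step 2: w = 100 * water mass / dry mass
Step 3: w = 100 * 27.1 / 164.4 = 16.5%

16.5


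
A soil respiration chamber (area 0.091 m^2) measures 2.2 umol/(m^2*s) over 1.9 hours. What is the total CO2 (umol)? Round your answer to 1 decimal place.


Step 1: Convert time to seconds: 1.9 hr * 3600 = 6840.0 s
Step 2: Total = flux * area * time_s
Step 3: Total = 2.2 * 0.091 * 6840.0
Step 4: Total = 1369.4 umol

1369.4


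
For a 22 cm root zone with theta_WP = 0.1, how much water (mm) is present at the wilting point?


Step 1: Water (mm) = theta_WP * depth * 10
Step 2: Water = 0.1 * 22 * 10
Step 3: Water = 22.0 mm

22.0


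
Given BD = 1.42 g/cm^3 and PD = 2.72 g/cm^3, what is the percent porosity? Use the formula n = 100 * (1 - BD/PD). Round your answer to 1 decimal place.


Step 1: Formula: n = 100 * (1 - BD / PD)
Step 2: n = 100 * (1 - 1.42 / 2.72)
Step 3: n = 100 * (1 - 0.52206)
Step 4: n = 47.8%

47.8


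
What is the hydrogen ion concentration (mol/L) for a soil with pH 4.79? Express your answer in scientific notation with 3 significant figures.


Step 1: [H+] = 10^(-pH)
Step 2: [H+] = 10^(-4.79)
Step 3: [H+] = 1.62e-05 mol/L

1.62e-05


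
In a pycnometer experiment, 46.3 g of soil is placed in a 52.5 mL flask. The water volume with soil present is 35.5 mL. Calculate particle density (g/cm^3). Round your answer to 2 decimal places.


Step 1: Volume of solids = flask volume - water volume with soil
Step 2: V_solids = 52.5 - 35.5 = 17.0 mL
Step 3: Particle density = mass / V_solids = 46.3 / 17.0 = 2.72 g/cm^3

2.72


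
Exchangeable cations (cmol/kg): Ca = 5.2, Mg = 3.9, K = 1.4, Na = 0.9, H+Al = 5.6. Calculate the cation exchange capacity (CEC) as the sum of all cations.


Step 1: CEC = Ca + Mg + K + Na + (H+Al)
Step 2: CEC = 5.2 + 3.9 + 1.4 + 0.9 + 5.6
Step 3: CEC = 17.0 cmol/kg

17.0


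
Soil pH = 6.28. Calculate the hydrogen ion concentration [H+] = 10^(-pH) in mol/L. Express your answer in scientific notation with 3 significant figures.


Step 1: [H+] = 10^(-pH)
Step 2: [H+] = 10^(-6.28)
Step 3: [H+] = 5.25e-07 mol/L

5.25e-07


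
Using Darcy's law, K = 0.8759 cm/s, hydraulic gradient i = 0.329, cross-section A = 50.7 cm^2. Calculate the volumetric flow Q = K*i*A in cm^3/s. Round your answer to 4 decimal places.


Step 1: Apply Darcy's law: Q = K * i * A
Step 2: Q = 0.8759 * 0.329 * 50.7
Step 3: Q = 14.6103 cm^3/s

14.6103


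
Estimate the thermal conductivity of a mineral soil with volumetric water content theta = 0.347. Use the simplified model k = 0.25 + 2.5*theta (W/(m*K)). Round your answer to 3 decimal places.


Step 1: k = 0.25 + 2.5 * theta
Step 2: k = 0.25 + 2.5 * 0.347
Step 3: k = 0.25 + 0.868
Step 4: k = 1.118 W/(m*K)

1.118


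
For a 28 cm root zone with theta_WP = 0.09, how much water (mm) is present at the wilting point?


Step 1: Water (mm) = theta_WP * depth * 10
Step 2: Water = 0.09 * 28 * 10
Step 3: Water = 25.2 mm

25.2


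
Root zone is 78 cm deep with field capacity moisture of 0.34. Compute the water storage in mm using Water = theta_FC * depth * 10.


Step 1: Water (mm) = theta_FC * depth (cm) * 10
Step 2: Water = 0.34 * 78 * 10
Step 3: Water = 265.2 mm

265.2


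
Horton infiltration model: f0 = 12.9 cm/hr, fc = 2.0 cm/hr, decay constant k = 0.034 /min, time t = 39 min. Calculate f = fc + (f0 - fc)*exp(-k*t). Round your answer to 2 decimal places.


Step 1: f = fc + (f0 - fc) * exp(-k * t)
Step 2: exp(-0.034 * 39) = 0.265537
Step 3: f = 2.0 + (12.9 - 2.0) * 0.265537
Step 4: f = 2.0 + 10.9 * 0.265537
Step 5: f = 4.89 cm/hr

4.89


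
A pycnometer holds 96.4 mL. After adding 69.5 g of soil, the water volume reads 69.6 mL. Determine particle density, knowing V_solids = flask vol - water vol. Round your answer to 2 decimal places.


Step 1: Volume of solids = flask volume - water volume with soil
Step 2: V_solids = 96.4 - 69.6 = 26.8 mL
Step 3: Particle density = mass / V_solids = 69.5 / 26.8 = 2.59 g/cm^3

2.59


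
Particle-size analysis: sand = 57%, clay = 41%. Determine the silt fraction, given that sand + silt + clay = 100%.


Step 1: sand + silt + clay = 100%
Step 2: silt = 100 - sand - clay
Step 3: silt = 100 - 57 - 41
Step 4: silt = 2%

2


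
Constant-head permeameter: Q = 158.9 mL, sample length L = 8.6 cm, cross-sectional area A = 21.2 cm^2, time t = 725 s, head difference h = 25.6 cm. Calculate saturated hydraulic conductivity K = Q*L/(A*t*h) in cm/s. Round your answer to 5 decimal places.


Step 1: K = Q * L / (A * t * h)
Step 2: Numerator = 158.9 * 8.6 = 1366.54
Step 3: Denominator = 21.2 * 725 * 25.6 = 393472.0
Step 4: K = 1366.54 / 393472.0 = 0.00347 cm/s

0.00347


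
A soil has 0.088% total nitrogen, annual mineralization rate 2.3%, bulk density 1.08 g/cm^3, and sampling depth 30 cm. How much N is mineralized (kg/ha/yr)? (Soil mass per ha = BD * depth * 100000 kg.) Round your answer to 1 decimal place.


Step 1: Soil mass per ha = BD * depth * 100000 = 1.08 * 30 * 100000 = 3240000 kg
Step 2: Total N pool = soil mass * N%/100 = 3240000 * 0.088/100 = 2851.2 kg/ha
Step 3: N mineralized = N pool * rate%/100 = 2851.2 * 2.3/100 = 65.6 kg/ha/yr

65.6


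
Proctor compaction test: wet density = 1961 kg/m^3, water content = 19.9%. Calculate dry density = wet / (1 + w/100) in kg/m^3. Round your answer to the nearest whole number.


Step 1: Dry density = wet density / (1 + w/100)
Step 2: Dry density = 1961 / (1 + 19.9/100)
Step 3: Dry density = 1961 / 1.199
Step 4: Dry density = 1636 kg/m^3

1636


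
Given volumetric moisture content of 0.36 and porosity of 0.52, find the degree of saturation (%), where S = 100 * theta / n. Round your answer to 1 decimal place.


Step 1: S = 100 * theta_v / n
Step 2: S = 100 * 0.36 / 0.52
Step 3: S = 69.2%

69.2


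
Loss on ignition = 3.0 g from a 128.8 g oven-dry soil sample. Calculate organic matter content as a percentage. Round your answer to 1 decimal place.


Step 1: OM% = 100 * LOI / sample mass
Step 2: OM = 100 * 3.0 / 128.8
Step 3: OM = 2.3%

2.3


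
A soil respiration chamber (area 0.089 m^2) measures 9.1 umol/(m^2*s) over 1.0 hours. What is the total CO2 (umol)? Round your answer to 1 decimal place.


Step 1: Convert time to seconds: 1.0 hr * 3600 = 3600.0 s
Step 2: Total = flux * area * time_s
Step 3: Total = 9.1 * 0.089 * 3600.0
Step 4: Total = 2915.6 umol

2915.6


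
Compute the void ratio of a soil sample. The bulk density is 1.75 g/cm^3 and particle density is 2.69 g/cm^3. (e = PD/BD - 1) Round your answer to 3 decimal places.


Step 1: e = PD / BD - 1
Step 2: e = 2.69 / 1.75 - 1
Step 3: e = 1.53714 - 1
Step 4: e = 0.537

0.537


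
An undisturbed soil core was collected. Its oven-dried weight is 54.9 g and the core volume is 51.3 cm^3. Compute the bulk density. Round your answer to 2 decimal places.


Step 1: Identify the formula: BD = dry mass / volume
Step 2: Substitute values: BD = 54.9 / 51.3
Step 3: BD = 1.07 g/cm^3

1.07


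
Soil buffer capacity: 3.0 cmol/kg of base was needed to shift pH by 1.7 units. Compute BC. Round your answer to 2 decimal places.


Step 1: BC = change in base / change in pH
Step 2: BC = 3.0 / 1.7
Step 3: BC = 1.76 cmol/(kg*pH unit)

1.76


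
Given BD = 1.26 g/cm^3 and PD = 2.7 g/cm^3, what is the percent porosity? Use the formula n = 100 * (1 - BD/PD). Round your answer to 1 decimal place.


Step 1: Formula: n = 100 * (1 - BD / PD)
Step 2: n = 100 * (1 - 1.26 / 2.7)
Step 3: n = 100 * (1 - 0.46667)
Step 4: n = 53.3%

53.3


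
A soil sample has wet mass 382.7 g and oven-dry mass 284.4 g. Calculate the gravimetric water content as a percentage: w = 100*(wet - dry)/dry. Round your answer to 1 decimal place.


Step 1: Water mass = wet - dry = 382.7 - 284.4 = 98.3 g
Step 2: w = 100 * water mass / dry mass
Step 3: w = 100 * 98.3 / 284.4 = 34.6%

34.6


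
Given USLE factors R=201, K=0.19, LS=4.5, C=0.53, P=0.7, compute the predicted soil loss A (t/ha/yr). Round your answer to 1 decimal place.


Step 1: A = R * K * LS * C * P
Step 2: R * K = 201 * 0.19 = 38.19
Step 3: (R*K) * LS = 38.19 * 4.5 = 171.855
Step 4: * C * P = 171.855 * 0.53 * 0.7 = 63.8
Step 5: A = 63.8 t/(ha*yr)

63.8


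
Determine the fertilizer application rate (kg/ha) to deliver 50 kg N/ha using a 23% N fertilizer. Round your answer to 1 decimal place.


Step 1: Fertilizer rate = target N / (N content / 100)
Step 2: Rate = 50 / (23 / 100)
Step 3: Rate = 50 / 0.23
Step 4: Rate = 217.4 kg/ha

217.4


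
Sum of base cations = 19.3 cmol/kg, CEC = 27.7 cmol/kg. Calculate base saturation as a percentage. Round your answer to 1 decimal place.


Step 1: BS = 100 * (sum of bases) / CEC
Step 2: BS = 100 * 19.3 / 27.7
Step 3: BS = 69.7%

69.7


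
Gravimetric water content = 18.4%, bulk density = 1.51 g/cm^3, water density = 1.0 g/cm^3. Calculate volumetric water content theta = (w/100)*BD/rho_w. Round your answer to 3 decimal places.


Step 1: theta = (w / 100) * BD / rho_w
Step 2: theta = (18.4 / 100) * 1.51 / 1.0
Step 3: theta = 0.184 * 1.51
Step 4: theta = 0.278

0.278


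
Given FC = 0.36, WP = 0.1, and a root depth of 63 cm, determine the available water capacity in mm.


Step 1: Available water = (FC - WP) * depth * 10
Step 2: AW = (0.36 - 0.1) * 63 * 10
Step 3: AW = 0.26 * 63 * 10
Step 4: AW = 163.8 mm

163.8


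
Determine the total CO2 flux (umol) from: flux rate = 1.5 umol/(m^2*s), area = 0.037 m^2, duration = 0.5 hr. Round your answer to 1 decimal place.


Step 1: Convert time to seconds: 0.5 hr * 3600 = 1800.0 s
Step 2: Total = flux * area * time_s
Step 3: Total = 1.5 * 0.037 * 1800.0
Step 4: Total = 99.9 umol

99.9


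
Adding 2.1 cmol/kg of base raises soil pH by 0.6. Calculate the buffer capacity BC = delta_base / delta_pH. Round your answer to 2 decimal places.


Step 1: BC = change in base / change in pH
Step 2: BC = 2.1 / 0.6
Step 3: BC = 3.5 cmol/(kg*pH unit)

3.5


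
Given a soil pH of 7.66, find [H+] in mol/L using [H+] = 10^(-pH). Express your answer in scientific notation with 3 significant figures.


Step 1: [H+] = 10^(-pH)
Step 2: [H+] = 10^(-7.66)
Step 3: [H+] = 2.19e-08 mol/L

2.19e-08


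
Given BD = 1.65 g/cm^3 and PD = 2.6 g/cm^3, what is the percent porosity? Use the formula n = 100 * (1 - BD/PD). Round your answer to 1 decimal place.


Step 1: Formula: n = 100 * (1 - BD / PD)
Step 2: n = 100 * (1 - 1.65 / 2.6)
Step 3: n = 100 * (1 - 0.63462)
Step 4: n = 36.5%

36.5


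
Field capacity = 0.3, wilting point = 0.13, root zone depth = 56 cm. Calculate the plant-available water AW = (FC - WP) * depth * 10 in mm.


Step 1: Available water = (FC - WP) * depth * 10
Step 2: AW = (0.3 - 0.13) * 56 * 10
Step 3: AW = 0.17 * 56 * 10
Step 4: AW = 95.2 mm

95.2


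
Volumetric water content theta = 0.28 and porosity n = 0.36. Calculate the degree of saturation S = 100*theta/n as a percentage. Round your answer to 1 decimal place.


Step 1: S = 100 * theta_v / n
Step 2: S = 100 * 0.28 / 0.36
Step 3: S = 77.8%

77.8


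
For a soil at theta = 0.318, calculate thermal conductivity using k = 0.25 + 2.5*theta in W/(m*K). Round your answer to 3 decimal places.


Step 1: k = 0.25 + 2.5 * theta
Step 2: k = 0.25 + 2.5 * 0.318
Step 3: k = 0.25 + 0.795
Step 4: k = 1.045 W/(m*K)

1.045


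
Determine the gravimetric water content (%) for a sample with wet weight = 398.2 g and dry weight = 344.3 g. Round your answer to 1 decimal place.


Step 1: Water mass = wet - dry = 398.2 - 344.3 = 53.9 g
Step 2: w = 100 * water mass / dry mass
Step 3: w = 100 * 53.9 / 344.3 = 15.7%

15.7


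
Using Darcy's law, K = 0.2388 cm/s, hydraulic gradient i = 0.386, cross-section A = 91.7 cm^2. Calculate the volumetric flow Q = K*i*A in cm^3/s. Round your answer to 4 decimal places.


Step 1: Apply Darcy's law: Q = K * i * A
Step 2: Q = 0.2388 * 0.386 * 91.7
Step 3: Q = 8.4526 cm^3/s

8.4526


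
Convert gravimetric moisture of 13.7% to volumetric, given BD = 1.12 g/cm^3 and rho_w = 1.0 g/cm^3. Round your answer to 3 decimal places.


Step 1: theta = (w / 100) * BD / rho_w
Step 2: theta = (13.7 / 100) * 1.12 / 1.0
Step 3: theta = 0.137 * 1.12
Step 4: theta = 0.153

0.153


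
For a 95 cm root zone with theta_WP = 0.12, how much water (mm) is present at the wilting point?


Step 1: Water (mm) = theta_WP * depth * 10
Step 2: Water = 0.12 * 95 * 10
Step 3: Water = 114.0 mm

114.0


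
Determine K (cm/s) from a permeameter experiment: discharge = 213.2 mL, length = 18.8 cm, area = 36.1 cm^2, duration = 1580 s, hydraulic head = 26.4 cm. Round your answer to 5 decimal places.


Step 1: K = Q * L / (A * t * h)
Step 2: Numerator = 213.2 * 18.8 = 4008.16
Step 3: Denominator = 36.1 * 1580 * 26.4 = 1505803.2
Step 4: K = 4008.16 / 1505803.2 = 0.00266 cm/s

0.00266


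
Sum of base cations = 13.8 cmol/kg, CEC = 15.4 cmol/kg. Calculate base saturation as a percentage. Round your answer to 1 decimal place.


Step 1: BS = 100 * (sum of bases) / CEC
Step 2: BS = 100 * 13.8 / 15.4
Step 3: BS = 89.6%

89.6


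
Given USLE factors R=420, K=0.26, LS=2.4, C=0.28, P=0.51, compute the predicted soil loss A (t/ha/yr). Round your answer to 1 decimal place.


Step 1: A = R * K * LS * C * P
Step 2: R * K = 420 * 0.26 = 109.2
Step 3: (R*K) * LS = 109.2 * 2.4 = 262.08
Step 4: * C * P = 262.08 * 0.28 * 0.51 = 37.4
Step 5: A = 37.4 t/(ha*yr)

37.4


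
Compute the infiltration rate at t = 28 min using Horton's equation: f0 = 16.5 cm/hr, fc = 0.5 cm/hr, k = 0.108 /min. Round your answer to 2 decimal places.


Step 1: f = fc + (f0 - fc) * exp(-k * t)
Step 2: exp(-0.108 * 28) = 0.048606
Step 3: f = 0.5 + (16.5 - 0.5) * 0.048606
Step 4: f = 0.5 + 16.0 * 0.048606
Step 5: f = 1.28 cm/hr

1.28


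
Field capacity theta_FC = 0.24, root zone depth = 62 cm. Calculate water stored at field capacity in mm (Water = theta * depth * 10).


Step 1: Water (mm) = theta_FC * depth (cm) * 10
Step 2: Water = 0.24 * 62 * 10
Step 3: Water = 148.8 mm

148.8


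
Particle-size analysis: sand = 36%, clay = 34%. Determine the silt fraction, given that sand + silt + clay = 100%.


Step 1: sand + silt + clay = 100%
Step 2: silt = 100 - sand - clay
Step 3: silt = 100 - 36 - 34
Step 4: silt = 30%

30


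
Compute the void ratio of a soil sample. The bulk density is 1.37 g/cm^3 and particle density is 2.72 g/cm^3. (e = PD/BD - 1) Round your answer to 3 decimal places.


Step 1: e = PD / BD - 1
Step 2: e = 2.72 / 1.37 - 1
Step 3: e = 1.9854 - 1
Step 4: e = 0.985

0.985


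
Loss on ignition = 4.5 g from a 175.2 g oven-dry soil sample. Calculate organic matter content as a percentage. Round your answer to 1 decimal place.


Step 1: OM% = 100 * LOI / sample mass
Step 2: OM = 100 * 4.5 / 175.2
Step 3: OM = 2.6%

2.6


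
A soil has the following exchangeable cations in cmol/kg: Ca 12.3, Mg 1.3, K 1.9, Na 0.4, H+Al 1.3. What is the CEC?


Step 1: CEC = Ca + Mg + K + Na + (H+Al)
Step 2: CEC = 12.3 + 1.3 + 1.9 + 0.4 + 1.3
Step 3: CEC = 17.2 cmol/kg

17.2


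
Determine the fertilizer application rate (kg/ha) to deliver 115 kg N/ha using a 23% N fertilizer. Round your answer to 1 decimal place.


Step 1: Fertilizer rate = target N / (N content / 100)
Step 2: Rate = 115 / (23 / 100)
Step 3: Rate = 115 / 0.23
Step 4: Rate = 500.0 kg/ha

500.0


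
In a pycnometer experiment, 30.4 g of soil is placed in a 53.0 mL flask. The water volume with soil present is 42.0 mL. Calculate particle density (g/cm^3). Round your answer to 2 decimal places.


Step 1: Volume of solids = flask volume - water volume with soil
Step 2: V_solids = 53.0 - 42.0 = 11.0 mL
Step 3: Particle density = mass / V_solids = 30.4 / 11.0 = 2.76 g/cm^3

2.76


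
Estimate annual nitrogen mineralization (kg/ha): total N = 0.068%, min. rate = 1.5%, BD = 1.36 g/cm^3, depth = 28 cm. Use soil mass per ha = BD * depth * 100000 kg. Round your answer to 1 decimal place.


Step 1: Soil mass per ha = BD * depth * 100000 = 1.36 * 28 * 100000 = 3808000 kg
Step 2: Total N pool = soil mass * N%/100 = 3808000 * 0.068/100 = 2589.44 kg/ha
Step 3: N mineralized = N pool * rate%/100 = 2589.44 * 1.5/100 = 38.8 kg/ha/yr

38.8


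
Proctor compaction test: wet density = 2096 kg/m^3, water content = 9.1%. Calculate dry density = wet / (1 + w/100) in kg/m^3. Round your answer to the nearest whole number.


Step 1: Dry density = wet density / (1 + w/100)
Step 2: Dry density = 2096 / (1 + 9.1/100)
Step 3: Dry density = 2096 / 1.091
Step 4: Dry density = 1921 kg/m^3

1921


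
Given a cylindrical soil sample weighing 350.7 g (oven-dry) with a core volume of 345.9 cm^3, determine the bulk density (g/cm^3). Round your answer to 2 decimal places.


Step 1: Identify the formula: BD = dry mass / volume
Step 2: Substitute values: BD = 350.7 / 345.9
Step 3: BD = 1.01 g/cm^3

1.01


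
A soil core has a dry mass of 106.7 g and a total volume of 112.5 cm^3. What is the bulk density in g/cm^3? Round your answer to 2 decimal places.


Step 1: Identify the formula: BD = dry mass / volume
Step 2: Substitute values: BD = 106.7 / 112.5
Step 3: BD = 0.95 g/cm^3

0.95


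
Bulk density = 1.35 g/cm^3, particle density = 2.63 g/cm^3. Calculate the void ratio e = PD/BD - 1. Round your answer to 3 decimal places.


Step 1: e = PD / BD - 1
Step 2: e = 2.63 / 1.35 - 1
Step 3: e = 1.94815 - 1
Step 4: e = 0.948

0.948


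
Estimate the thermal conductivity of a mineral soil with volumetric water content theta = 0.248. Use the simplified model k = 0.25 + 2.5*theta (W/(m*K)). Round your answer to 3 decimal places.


Step 1: k = 0.25 + 2.5 * theta
Step 2: k = 0.25 + 2.5 * 0.248
Step 3: k = 0.25 + 0.62
Step 4: k = 0.87 W/(m*K)

0.87


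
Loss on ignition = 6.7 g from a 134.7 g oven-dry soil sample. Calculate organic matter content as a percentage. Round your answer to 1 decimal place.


Step 1: OM% = 100 * LOI / sample mass
Step 2: OM = 100 * 6.7 / 134.7
Step 3: OM = 5.0%

5.0


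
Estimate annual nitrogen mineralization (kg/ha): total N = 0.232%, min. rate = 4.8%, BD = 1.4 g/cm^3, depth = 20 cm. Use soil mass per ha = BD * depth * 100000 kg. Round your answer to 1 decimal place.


Step 1: Soil mass per ha = BD * depth * 100000 = 1.4 * 20 * 100000 = 2800000 kg
Step 2: Total N pool = soil mass * N%/100 = 2800000 * 0.232/100 = 6496.0 kg/ha
Step 3: N mineralized = N pool * rate%/100 = 6496.0 * 4.8/100 = 311.8 kg/ha/yr

311.8


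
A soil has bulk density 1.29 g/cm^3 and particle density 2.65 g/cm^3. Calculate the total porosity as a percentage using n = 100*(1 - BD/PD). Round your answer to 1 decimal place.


Step 1: Formula: n = 100 * (1 - BD / PD)
Step 2: n = 100 * (1 - 1.29 / 2.65)
Step 3: n = 100 * (1 - 0.48679)
Step 4: n = 51.3%

51.3


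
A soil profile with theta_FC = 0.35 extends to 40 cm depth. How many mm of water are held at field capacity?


Step 1: Water (mm) = theta_FC * depth (cm) * 10
Step 2: Water = 0.35 * 40 * 10
Step 3: Water = 140.0 mm

140.0


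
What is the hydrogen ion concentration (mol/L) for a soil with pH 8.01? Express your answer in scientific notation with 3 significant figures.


Step 1: [H+] = 10^(-pH)
Step 2: [H+] = 10^(-8.01)
Step 3: [H+] = 9.77e-09 mol/L

9.77e-09


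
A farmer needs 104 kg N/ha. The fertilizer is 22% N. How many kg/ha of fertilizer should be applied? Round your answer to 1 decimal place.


Step 1: Fertilizer rate = target N / (N content / 100)
Step 2: Rate = 104 / (22 / 100)
Step 3: Rate = 104 / 0.22
Step 4: Rate = 472.7 kg/ha

472.7


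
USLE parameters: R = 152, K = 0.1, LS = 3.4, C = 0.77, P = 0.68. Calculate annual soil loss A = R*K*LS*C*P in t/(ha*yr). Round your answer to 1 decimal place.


Step 1: A = R * K * LS * C * P
Step 2: R * K = 152 * 0.1 = 15.2
Step 3: (R*K) * LS = 15.2 * 3.4 = 51.68
Step 4: * C * P = 51.68 * 0.77 * 0.68 = 27.1
Step 5: A = 27.1 t/(ha*yr)

27.1


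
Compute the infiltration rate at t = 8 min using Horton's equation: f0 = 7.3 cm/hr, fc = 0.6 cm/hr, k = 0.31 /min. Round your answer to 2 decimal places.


Step 1: f = fc + (f0 - fc) * exp(-k * t)
Step 2: exp(-0.31 * 8) = 0.083743
Step 3: f = 0.6 + (7.3 - 0.6) * 0.083743
Step 4: f = 0.6 + 6.7 * 0.083743
Step 5: f = 1.16 cm/hr

1.16


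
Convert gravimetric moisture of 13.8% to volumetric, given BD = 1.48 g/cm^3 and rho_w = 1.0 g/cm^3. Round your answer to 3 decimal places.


Step 1: theta = (w / 100) * BD / rho_w
Step 2: theta = (13.8 / 100) * 1.48 / 1.0
Step 3: theta = 0.138 * 1.48
Step 4: theta = 0.204

0.204


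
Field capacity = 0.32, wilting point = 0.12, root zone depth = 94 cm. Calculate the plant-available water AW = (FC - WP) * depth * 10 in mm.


Step 1: Available water = (FC - WP) * depth * 10
Step 2: AW = (0.32 - 0.12) * 94 * 10
Step 3: AW = 0.2 * 94 * 10
Step 4: AW = 188.0 mm

188.0


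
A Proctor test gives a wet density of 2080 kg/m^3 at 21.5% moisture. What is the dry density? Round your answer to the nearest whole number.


Step 1: Dry density = wet density / (1 + w/100)
Step 2: Dry density = 2080 / (1 + 21.5/100)
Step 3: Dry density = 2080 / 1.215
Step 4: Dry density = 1712 kg/m^3

1712


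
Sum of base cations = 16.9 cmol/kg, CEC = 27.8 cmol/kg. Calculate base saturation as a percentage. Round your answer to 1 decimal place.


Step 1: BS = 100 * (sum of bases) / CEC
Step 2: BS = 100 * 16.9 / 27.8
Step 3: BS = 60.8%

60.8


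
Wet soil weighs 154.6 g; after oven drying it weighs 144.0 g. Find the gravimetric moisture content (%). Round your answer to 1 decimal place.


Step 1: Water mass = wet - dry = 154.6 - 144.0 = 10.6 g
Step 2: w = 100 * water mass / dry mass
Step 3: w = 100 * 10.6 / 144.0 = 7.4%

7.4


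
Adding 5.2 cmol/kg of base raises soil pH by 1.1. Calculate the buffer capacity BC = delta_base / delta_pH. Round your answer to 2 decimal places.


Step 1: BC = change in base / change in pH
Step 2: BC = 5.2 / 1.1
Step 3: BC = 4.73 cmol/(kg*pH unit)

4.73


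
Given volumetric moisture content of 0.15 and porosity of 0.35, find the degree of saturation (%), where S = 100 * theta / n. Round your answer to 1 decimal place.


Step 1: S = 100 * theta_v / n
Step 2: S = 100 * 0.15 / 0.35
Step 3: S = 42.9%

42.9


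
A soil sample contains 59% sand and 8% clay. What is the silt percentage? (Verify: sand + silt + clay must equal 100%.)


Step 1: sand + silt + clay = 100%
Step 2: silt = 100 - sand - clay
Step 3: silt = 100 - 59 - 8
Step 4: silt = 33%

33


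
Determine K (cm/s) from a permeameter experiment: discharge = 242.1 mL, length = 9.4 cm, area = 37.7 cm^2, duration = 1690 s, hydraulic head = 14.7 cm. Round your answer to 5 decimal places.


Step 1: K = Q * L / (A * t * h)
Step 2: Numerator = 242.1 * 9.4 = 2275.74
Step 3: Denominator = 37.7 * 1690 * 14.7 = 936581.1
Step 4: K = 2275.74 / 936581.1 = 0.00243 cm/s

0.00243


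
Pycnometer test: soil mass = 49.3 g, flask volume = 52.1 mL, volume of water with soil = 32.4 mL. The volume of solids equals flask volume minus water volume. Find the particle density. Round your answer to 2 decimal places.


Step 1: Volume of solids = flask volume - water volume with soil
Step 2: V_solids = 52.1 - 32.4 = 19.7 mL
Step 3: Particle density = mass / V_solids = 49.3 / 19.7 = 2.5 g/cm^3

2.5


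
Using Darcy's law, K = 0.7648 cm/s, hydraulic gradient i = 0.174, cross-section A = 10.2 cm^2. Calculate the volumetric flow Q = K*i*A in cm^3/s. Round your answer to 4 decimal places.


Step 1: Apply Darcy's law: Q = K * i * A
Step 2: Q = 0.7648 * 0.174 * 10.2
Step 3: Q = 1.3574 cm^3/s

1.3574


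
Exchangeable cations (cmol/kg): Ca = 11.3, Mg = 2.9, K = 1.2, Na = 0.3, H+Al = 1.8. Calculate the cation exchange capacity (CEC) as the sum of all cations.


Step 1: CEC = Ca + Mg + K + Na + (H+Al)
Step 2: CEC = 11.3 + 2.9 + 1.2 + 0.3 + 1.8
Step 3: CEC = 17.5 cmol/kg

17.5


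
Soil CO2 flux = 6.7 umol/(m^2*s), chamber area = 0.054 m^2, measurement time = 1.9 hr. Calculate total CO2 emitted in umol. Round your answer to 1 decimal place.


Step 1: Convert time to seconds: 1.9 hr * 3600 = 6840.0 s
Step 2: Total = flux * area * time_s
Step 3: Total = 6.7 * 0.054 * 6840.0
Step 4: Total = 2474.7 umol

2474.7


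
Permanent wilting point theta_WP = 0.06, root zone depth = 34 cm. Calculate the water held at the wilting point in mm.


Step 1: Water (mm) = theta_WP * depth * 10
Step 2: Water = 0.06 * 34 * 10
Step 3: Water = 20.4 mm

20.4


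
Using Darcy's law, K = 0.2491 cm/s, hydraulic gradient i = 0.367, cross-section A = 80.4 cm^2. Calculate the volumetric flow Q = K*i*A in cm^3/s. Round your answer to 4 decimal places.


Step 1: Apply Darcy's law: Q = K * i * A
Step 2: Q = 0.2491 * 0.367 * 80.4
Step 3: Q = 7.3501 cm^3/s

7.3501


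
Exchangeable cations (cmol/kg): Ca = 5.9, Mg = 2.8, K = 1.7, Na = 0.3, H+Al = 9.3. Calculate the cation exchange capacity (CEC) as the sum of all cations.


Step 1: CEC = Ca + Mg + K + Na + (H+Al)
Step 2: CEC = 5.9 + 2.8 + 1.7 + 0.3 + 9.3
Step 3: CEC = 20.0 cmol/kg

20.0


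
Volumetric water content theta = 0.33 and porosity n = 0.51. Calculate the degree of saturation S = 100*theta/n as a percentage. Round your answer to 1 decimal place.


Step 1: S = 100 * theta_v / n
Step 2: S = 100 * 0.33 / 0.51
Step 3: S = 64.7%

64.7


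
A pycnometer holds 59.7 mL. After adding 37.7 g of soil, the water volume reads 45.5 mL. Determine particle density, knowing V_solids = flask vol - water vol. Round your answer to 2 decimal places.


Step 1: Volume of solids = flask volume - water volume with soil
Step 2: V_solids = 59.7 - 45.5 = 14.2 mL
Step 3: Particle density = mass / V_solids = 37.7 / 14.2 = 2.65 g/cm^3

2.65


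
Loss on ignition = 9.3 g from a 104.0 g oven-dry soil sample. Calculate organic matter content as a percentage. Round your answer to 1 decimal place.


Step 1: OM% = 100 * LOI / sample mass
Step 2: OM = 100 * 9.3 / 104.0
Step 3: OM = 8.9%

8.9


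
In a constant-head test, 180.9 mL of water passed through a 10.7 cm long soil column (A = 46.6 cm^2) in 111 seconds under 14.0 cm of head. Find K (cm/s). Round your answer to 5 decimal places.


Step 1: K = Q * L / (A * t * h)
Step 2: Numerator = 180.9 * 10.7 = 1935.63
Step 3: Denominator = 46.6 * 111 * 14.0 = 72416.4
Step 4: K = 1935.63 / 72416.4 = 0.02673 cm/s

0.02673


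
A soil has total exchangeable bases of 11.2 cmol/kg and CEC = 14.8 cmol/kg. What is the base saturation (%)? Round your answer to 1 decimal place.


Step 1: BS = 100 * (sum of bases) / CEC
Step 2: BS = 100 * 11.2 / 14.8
Step 3: BS = 75.7%

75.7


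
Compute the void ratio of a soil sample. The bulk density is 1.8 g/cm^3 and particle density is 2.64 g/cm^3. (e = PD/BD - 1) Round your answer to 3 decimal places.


Step 1: e = PD / BD - 1
Step 2: e = 2.64 / 1.8 - 1
Step 3: e = 1.46667 - 1
Step 4: e = 0.467

0.467


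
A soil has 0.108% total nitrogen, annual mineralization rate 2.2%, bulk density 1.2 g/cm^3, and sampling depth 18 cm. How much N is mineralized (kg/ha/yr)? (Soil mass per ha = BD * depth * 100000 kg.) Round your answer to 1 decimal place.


Step 1: Soil mass per ha = BD * depth * 100000 = 1.2 * 18 * 100000 = 2160000 kg
Step 2: Total N pool = soil mass * N%/100 = 2160000 * 0.108/100 = 2332.8 kg/ha
Step 3: N mineralized = N pool * rate%/100 = 2332.8 * 2.2/100 = 51.3 kg/ha/yr

51.3


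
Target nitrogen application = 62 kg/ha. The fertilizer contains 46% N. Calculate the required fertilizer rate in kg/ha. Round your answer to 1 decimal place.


Step 1: Fertilizer rate = target N / (N content / 100)
Step 2: Rate = 62 / (46 / 100)
Step 3: Rate = 62 / 0.46
Step 4: Rate = 134.8 kg/ha

134.8


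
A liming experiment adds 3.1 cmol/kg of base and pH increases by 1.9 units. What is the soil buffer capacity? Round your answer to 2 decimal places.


Step 1: BC = change in base / change in pH
Step 2: BC = 3.1 / 1.9
Step 3: BC = 1.63 cmol/(kg*pH unit)

1.63


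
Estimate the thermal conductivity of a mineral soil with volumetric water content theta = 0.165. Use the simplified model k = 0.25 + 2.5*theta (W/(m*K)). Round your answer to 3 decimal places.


Step 1: k = 0.25 + 2.5 * theta
Step 2: k = 0.25 + 2.5 * 0.165
Step 3: k = 0.25 + 0.413
Step 4: k = 0.663 W/(m*K)

0.663


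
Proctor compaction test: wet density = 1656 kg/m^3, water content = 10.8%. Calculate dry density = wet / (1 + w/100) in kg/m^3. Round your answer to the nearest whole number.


Step 1: Dry density = wet density / (1 + w/100)
Step 2: Dry density = 1656 / (1 + 10.8/100)
Step 3: Dry density = 1656 / 1.108
Step 4: Dry density = 1495 kg/m^3

1495


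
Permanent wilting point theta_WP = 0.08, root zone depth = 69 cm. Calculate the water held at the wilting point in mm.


Step 1: Water (mm) = theta_WP * depth * 10
Step 2: Water = 0.08 * 69 * 10
Step 3: Water = 55.2 mm

55.2


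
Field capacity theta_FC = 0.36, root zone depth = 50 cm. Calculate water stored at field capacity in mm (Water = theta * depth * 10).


Step 1: Water (mm) = theta_FC * depth (cm) * 10
Step 2: Water = 0.36 * 50 * 10
Step 3: Water = 180.0 mm

180.0


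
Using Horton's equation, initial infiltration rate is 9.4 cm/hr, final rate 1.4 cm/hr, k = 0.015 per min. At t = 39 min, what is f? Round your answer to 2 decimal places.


Step 1: f = fc + (f0 - fc) * exp(-k * t)
Step 2: exp(-0.015 * 39) = 0.557106
Step 3: f = 1.4 + (9.4 - 1.4) * 0.557106
Step 4: f = 1.4 + 8.0 * 0.557106
Step 5: f = 5.86 cm/hr

5.86


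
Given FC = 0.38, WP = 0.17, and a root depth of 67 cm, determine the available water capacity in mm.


Step 1: Available water = (FC - WP) * depth * 10
Step 2: AW = (0.38 - 0.17) * 67 * 10
Step 3: AW = 0.21 * 67 * 10
Step 4: AW = 140.7 mm

140.7


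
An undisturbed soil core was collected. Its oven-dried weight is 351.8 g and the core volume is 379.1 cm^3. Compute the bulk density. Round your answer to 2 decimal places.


Step 1: Identify the formula: BD = dry mass / volume
Step 2: Substitute values: BD = 351.8 / 379.1
Step 3: BD = 0.93 g/cm^3

0.93


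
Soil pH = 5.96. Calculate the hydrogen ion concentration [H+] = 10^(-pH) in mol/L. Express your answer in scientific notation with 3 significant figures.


Step 1: [H+] = 10^(-pH)
Step 2: [H+] = 10^(-5.96)
Step 3: [H+] = 1.10e-06 mol/L

1.10e-06


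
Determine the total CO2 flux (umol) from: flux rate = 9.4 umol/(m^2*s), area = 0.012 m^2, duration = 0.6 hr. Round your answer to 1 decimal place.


Step 1: Convert time to seconds: 0.6 hr * 3600 = 2160.0 s
Step 2: Total = flux * area * time_s
Step 3: Total = 9.4 * 0.012 * 2160.0
Step 4: Total = 243.6 umol

243.6


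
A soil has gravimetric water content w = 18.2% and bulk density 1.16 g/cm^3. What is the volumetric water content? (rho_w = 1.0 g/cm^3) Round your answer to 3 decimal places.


Step 1: theta = (w / 100) * BD / rho_w
Step 2: theta = (18.2 / 100) * 1.16 / 1.0
Step 3: theta = 0.182 * 1.16
Step 4: theta = 0.211

0.211


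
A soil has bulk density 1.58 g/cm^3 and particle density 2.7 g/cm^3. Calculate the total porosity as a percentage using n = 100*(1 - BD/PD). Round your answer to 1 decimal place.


Step 1: Formula: n = 100 * (1 - BD / PD)
Step 2: n = 100 * (1 - 1.58 / 2.7)
Step 3: n = 100 * (1 - 0.58519)
Step 4: n = 41.5%

41.5


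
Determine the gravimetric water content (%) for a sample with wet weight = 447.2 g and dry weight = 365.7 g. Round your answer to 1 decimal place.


Step 1: Water mass = wet - dry = 447.2 - 365.7 = 81.5 g
Step 2: w = 100 * water mass / dry mass
Step 3: w = 100 * 81.5 / 365.7 = 22.3%

22.3


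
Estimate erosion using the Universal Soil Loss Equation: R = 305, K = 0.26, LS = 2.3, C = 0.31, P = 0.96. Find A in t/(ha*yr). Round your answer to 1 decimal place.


Step 1: A = R * K * LS * C * P
Step 2: R * K = 305 * 0.26 = 79.3
Step 3: (R*K) * LS = 79.3 * 2.3 = 182.39
Step 4: * C * P = 182.39 * 0.31 * 0.96 = 54.3
Step 5: A = 54.3 t/(ha*yr)

54.3


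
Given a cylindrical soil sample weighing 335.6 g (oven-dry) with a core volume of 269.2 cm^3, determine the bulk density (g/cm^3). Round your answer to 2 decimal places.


Step 1: Identify the formula: BD = dry mass / volume
Step 2: Substitute values: BD = 335.6 / 269.2
Step 3: BD = 1.25 g/cm^3

1.25


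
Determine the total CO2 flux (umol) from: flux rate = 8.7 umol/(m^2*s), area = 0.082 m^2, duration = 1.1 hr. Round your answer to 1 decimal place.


Step 1: Convert time to seconds: 1.1 hr * 3600 = 3960.0 s
Step 2: Total = flux * area * time_s
Step 3: Total = 8.7 * 0.082 * 3960.0
Step 4: Total = 2825.1 umol

2825.1


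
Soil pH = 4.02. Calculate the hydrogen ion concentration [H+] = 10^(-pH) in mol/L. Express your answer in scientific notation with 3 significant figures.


Step 1: [H+] = 10^(-pH)
Step 2: [H+] = 10^(-4.02)
Step 3: [H+] = 9.55e-05 mol/L

9.55e-05


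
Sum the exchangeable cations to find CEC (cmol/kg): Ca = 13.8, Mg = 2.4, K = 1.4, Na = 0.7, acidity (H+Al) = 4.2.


Step 1: CEC = Ca + Mg + K + Na + (H+Al)
Step 2: CEC = 13.8 + 2.4 + 1.4 + 0.7 + 4.2
Step 3: CEC = 22.5 cmol/kg

22.5


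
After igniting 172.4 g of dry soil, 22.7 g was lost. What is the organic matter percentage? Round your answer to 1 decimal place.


Step 1: OM% = 100 * LOI / sample mass
Step 2: OM = 100 * 22.7 / 172.4
Step 3: OM = 13.2%

13.2


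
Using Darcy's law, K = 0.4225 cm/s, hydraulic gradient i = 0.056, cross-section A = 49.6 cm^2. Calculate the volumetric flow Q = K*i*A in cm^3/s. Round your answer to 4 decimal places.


Step 1: Apply Darcy's law: Q = K * i * A
Step 2: Q = 0.4225 * 0.056 * 49.6
Step 3: Q = 1.1735 cm^3/s

1.1735


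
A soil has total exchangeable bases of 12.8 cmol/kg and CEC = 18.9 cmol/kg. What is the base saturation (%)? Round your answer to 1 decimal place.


Step 1: BS = 100 * (sum of bases) / CEC
Step 2: BS = 100 * 12.8 / 18.9
Step 3: BS = 67.7%

67.7


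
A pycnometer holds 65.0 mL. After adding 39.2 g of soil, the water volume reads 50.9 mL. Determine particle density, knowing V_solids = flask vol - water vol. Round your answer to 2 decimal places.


Step 1: Volume of solids = flask volume - water volume with soil
Step 2: V_solids = 65.0 - 50.9 = 14.1 mL
Step 3: Particle density = mass / V_solids = 39.2 / 14.1 = 2.78 g/cm^3

2.78


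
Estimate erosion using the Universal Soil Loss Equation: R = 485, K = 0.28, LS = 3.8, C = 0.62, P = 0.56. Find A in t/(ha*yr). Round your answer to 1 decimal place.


Step 1: A = R * K * LS * C * P
Step 2: R * K = 485 * 0.28 = 135.8
Step 3: (R*K) * LS = 135.8 * 3.8 = 516.04
Step 4: * C * P = 516.04 * 0.62 * 0.56 = 179.2
Step 5: A = 179.2 t/(ha*yr)

179.2


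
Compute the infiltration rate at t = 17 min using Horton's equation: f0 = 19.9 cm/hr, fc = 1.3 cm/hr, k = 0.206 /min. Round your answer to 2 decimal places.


Step 1: f = fc + (f0 - fc) * exp(-k * t)
Step 2: exp(-0.206 * 17) = 0.030137
Step 3: f = 1.3 + (19.9 - 1.3) * 0.030137
Step 4: f = 1.3 + 18.6 * 0.030137
Step 5: f = 1.86 cm/hr

1.86


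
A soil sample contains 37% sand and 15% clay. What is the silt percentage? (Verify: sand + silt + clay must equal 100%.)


Step 1: sand + silt + clay = 100%
Step 2: silt = 100 - sand - clay
Step 3: silt = 100 - 37 - 15
Step 4: silt = 48%

48


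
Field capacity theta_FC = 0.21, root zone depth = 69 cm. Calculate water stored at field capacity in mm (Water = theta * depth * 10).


Step 1: Water (mm) = theta_FC * depth (cm) * 10
Step 2: Water = 0.21 * 69 * 10
Step 3: Water = 144.9 mm

144.9


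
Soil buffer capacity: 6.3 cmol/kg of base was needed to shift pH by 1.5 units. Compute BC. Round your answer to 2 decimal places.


Step 1: BC = change in base / change in pH
Step 2: BC = 6.3 / 1.5
Step 3: BC = 4.2 cmol/(kg*pH unit)

4.2


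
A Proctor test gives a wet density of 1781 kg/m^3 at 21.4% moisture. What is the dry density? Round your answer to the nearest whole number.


Step 1: Dry density = wet density / (1 + w/100)
Step 2: Dry density = 1781 / (1 + 21.4/100)
Step 3: Dry density = 1781 / 1.214
Step 4: Dry density = 1467 kg/m^3

1467


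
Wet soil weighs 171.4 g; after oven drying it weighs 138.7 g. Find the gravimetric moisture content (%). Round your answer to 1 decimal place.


Step 1: Water mass = wet - dry = 171.4 - 138.7 = 32.7 g
Step 2: w = 100 * water mass / dry mass
Step 3: w = 100 * 32.7 / 138.7 = 23.6%

23.6


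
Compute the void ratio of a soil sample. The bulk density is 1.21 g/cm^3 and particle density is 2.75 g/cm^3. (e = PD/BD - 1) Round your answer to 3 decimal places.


Step 1: e = PD / BD - 1
Step 2: e = 2.75 / 1.21 - 1
Step 3: e = 2.27273 - 1
Step 4: e = 1.273

1.273


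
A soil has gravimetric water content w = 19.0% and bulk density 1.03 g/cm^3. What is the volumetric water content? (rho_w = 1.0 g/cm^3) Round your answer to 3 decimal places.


Step 1: theta = (w / 100) * BD / rho_w
Step 2: theta = (19.0 / 100) * 1.03 / 1.0
Step 3: theta = 0.19 * 1.03
Step 4: theta = 0.196

0.196


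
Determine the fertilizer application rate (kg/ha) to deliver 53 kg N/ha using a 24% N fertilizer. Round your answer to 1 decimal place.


Step 1: Fertilizer rate = target N / (N content / 100)
Step 2: Rate = 53 / (24 / 100)
Step 3: Rate = 53 / 0.24
Step 4: Rate = 220.8 kg/ha

220.8


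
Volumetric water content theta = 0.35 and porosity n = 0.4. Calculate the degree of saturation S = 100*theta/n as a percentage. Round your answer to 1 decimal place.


Step 1: S = 100 * theta_v / n
Step 2: S = 100 * 0.35 / 0.4
Step 3: S = 87.5%

87.5


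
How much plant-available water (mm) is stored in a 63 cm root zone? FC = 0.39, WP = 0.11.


Step 1: Available water = (FC - WP) * depth * 10
Step 2: AW = (0.39 - 0.11) * 63 * 10
Step 3: AW = 0.28 * 63 * 10
Step 4: AW = 176.4 mm

176.4


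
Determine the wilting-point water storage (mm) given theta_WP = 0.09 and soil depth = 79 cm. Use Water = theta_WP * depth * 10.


Step 1: Water (mm) = theta_WP * depth * 10
Step 2: Water = 0.09 * 79 * 10
Step 3: Water = 71.1 mm

71.1


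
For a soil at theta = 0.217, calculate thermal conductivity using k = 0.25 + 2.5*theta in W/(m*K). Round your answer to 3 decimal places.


Step 1: k = 0.25 + 2.5 * theta
Step 2: k = 0.25 + 2.5 * 0.217
Step 3: k = 0.25 + 0.543
Step 4: k = 0.793 W/(m*K)

0.793


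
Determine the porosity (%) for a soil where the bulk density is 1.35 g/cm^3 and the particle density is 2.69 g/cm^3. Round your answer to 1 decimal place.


Step 1: Formula: n = 100 * (1 - BD / PD)
Step 2: n = 100 * (1 - 1.35 / 2.69)
Step 3: n = 100 * (1 - 0.50186)
Step 4: n = 49.8%

49.8


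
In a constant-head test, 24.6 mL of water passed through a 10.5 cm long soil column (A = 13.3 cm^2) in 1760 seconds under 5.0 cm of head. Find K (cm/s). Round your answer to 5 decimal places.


Step 1: K = Q * L / (A * t * h)
Step 2: Numerator = 24.6 * 10.5 = 258.3
Step 3: Denominator = 13.3 * 1760 * 5.0 = 117040.0
Step 4: K = 258.3 / 117040.0 = 0.00221 cm/s

0.00221


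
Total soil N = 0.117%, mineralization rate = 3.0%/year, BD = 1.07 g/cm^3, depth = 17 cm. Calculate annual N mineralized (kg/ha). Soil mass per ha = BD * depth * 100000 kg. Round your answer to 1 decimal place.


Step 1: Soil mass per ha = BD * depth * 100000 = 1.07 * 17 * 100000 = 1819000 kg
Step 2: Total N pool = soil mass * N%/100 = 1819000 * 0.117/100 = 2128.23 kg/ha
Step 3: N mineralized = N pool * rate%/100 = 2128.23 * 3.0/100 = 63.8 kg/ha/yr

63.8


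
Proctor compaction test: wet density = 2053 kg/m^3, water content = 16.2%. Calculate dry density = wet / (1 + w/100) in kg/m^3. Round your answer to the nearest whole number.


Step 1: Dry density = wet density / (1 + w/100)
Step 2: Dry density = 2053 / (1 + 16.2/100)
Step 3: Dry density = 2053 / 1.162
Step 4: Dry density = 1767 kg/m^3

1767
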